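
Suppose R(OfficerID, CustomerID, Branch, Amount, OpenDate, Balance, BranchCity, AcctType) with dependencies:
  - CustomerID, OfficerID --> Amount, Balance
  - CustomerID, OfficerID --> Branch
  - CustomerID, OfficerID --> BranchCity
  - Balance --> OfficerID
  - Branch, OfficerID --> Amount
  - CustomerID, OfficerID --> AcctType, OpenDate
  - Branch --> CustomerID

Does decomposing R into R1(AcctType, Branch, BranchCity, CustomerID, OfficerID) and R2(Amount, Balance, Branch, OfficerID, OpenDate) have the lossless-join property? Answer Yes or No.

Yes

The shared attributes are {Branch, OfficerID} and {Branch, OfficerID}⁺ = {AcctType, Amount, Balance, Branch, BranchCity, CustomerID, OfficerID, OpenDate}.
R1 is contained in that closure, so R1 ∩ R2 --> R1 holds and the join is lossless.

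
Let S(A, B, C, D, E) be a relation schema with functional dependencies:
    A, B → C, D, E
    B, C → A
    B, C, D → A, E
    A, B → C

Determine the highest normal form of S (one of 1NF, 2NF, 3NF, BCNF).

BCNF

Candidate keys: {A, B}, {B, C}. Prime attributes: {A, B, C}.
Every FD has a superkey on the left, so the relation is in BCNF.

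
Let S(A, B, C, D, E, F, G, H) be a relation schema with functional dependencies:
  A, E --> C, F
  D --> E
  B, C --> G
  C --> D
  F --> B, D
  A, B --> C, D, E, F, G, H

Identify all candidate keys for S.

No FD produces {A}, so it must be in every candidate key.
{A, B} is a candidate key since {A, B}⁺ = {A, B, C, D, E, F, G, H} covers every attribute.
{A, C} is a candidate key since {A, C}⁺ = {A, B, C, D, E, F, G, H} covers every attribute.
{A, D} is a candidate key since {A, D}⁺ = {A, B, C, D, E, F, G, H} covers every attribute.
{A, E} is a candidate key since {A, E}⁺ = {A, B, C, D, E, F, G, H} covers every attribute.
{A, F} is a candidate key since {A, F}⁺ = {A, B, C, D, E, F, G, H} covers every attribute.
No proper subset of any of these is a key, and no other minimal superkey exists.

{A, B}, {A, C}, {A, D}, {A, E}, {A, F}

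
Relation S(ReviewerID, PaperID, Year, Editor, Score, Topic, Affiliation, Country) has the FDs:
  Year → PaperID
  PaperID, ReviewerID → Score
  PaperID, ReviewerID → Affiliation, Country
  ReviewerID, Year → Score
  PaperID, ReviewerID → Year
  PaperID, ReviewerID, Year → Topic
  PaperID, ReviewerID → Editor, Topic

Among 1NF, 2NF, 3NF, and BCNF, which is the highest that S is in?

Candidate keys: {PaperID, ReviewerID}, {ReviewerID, Year}. Prime attributes: {PaperID, ReviewerID, Year}.
For Year → PaperID we have {Year}⁺ = {PaperID, Year}; {Year} is not a superkey, so BCNF fails.
Since {PaperID} ⊆ prime attributes and every other non-superkey FD also has a prime right side, the schema is in 3NF.

3NF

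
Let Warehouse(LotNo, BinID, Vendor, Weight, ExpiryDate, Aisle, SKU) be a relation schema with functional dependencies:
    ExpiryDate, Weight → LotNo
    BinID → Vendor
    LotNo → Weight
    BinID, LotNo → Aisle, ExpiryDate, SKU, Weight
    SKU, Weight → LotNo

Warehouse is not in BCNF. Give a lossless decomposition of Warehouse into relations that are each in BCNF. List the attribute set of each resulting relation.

Candidate keys of the original relation: {BinID, ExpiryDate, Weight}, {BinID, LotNo}, {BinID, SKU, Weight}.
{Aisle, BinID, ExpiryDate, LotNo, SKU, Vendor, Weight}: {ExpiryDate, Weight} determines {ExpiryDate, LotNo, Weight} here but is not a superkey — split on ExpiryDate, Weight → LotNo, giving {ExpiryDate, LotNo, Weight} and {Aisle, BinID, ExpiryDate, SKU, Vendor, Weight}.
{ExpiryDate, LotNo, Weight}: {LotNo} determines {LotNo, Weight} here but is not a superkey — split on LotNo → Weight, giving {LotNo, Weight} and {ExpiryDate, LotNo}.
{LotNo, Weight} is in BCNF.
{ExpiryDate, LotNo} is in BCNF.
{Aisle, BinID, ExpiryDate, SKU, Vendor, Weight}: {BinID} determines {BinID, Vendor} here but is not a superkey — split on BinID → Vendor, giving {BinID, Vendor} and {Aisle, BinID, ExpiryDate, SKU, Weight}.
{BinID, Vendor} is in BCNF.
{Aisle, BinID, ExpiryDate, SKU, Weight} is in BCNF.

{Aisle, BinID, ExpiryDate, SKU, Weight}; {BinID, Vendor}; {ExpiryDate, LotNo}; {LotNo, Weight}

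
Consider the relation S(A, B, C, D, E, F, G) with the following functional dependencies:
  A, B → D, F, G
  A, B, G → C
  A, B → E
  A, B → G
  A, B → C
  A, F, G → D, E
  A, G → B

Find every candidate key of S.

No FD produces {A}, so it must be in every candidate key.
Closure of {A, B} is {A, B, C, D, E, F, G}, the whole schema; {A, B} is a candidate key.
Closure of {A, G} is {A, B, C, D, E, F, G}, the whole schema; {A, G} is a candidate key.
Any other superkey properly contains one of these, so there are no further candidate keys.

{A, B}, {A, G}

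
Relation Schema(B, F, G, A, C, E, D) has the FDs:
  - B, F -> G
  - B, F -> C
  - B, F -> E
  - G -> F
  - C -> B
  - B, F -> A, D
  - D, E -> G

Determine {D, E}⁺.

Start with {D, E}.
D, E -> G applies; add {G} → now {D, E, G}.
G -> F applies; add {F} → now {D, E, F, G}.
No further FD applies.

{D, E, F, G}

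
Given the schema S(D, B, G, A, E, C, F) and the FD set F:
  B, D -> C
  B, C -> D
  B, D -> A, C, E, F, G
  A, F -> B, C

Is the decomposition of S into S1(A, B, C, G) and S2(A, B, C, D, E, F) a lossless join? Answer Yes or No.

Yes

S1 ∩ S2 = {A, B, C}; its closure under F is {A, B, C, D, E, F, G}.
S1 is contained in that closure, so S1 ∩ S2 -> S1 holds and the join is lossless.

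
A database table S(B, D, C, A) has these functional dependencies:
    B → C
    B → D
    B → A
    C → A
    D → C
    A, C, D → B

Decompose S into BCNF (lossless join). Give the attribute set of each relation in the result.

Candidate keys of the original relation: {B}, {D}.
Within {A, B, C, D}: {C}⁺ ∩ {A, B, C, D} = {A, C}, not the whole set, so C → A violates BCNF; decompose into {A, C} and {B, C, D}.
{A, C} has no BCNF violation.
{B, C, D} has no BCNF violation.

{A, C}; {B, C, D}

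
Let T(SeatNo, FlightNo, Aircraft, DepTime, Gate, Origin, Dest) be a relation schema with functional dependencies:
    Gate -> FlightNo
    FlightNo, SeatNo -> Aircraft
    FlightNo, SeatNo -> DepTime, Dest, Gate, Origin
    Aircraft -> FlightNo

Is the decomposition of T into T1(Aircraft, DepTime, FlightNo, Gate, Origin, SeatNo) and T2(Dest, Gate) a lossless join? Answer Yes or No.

Common attributes: {Gate}; their closure is {FlightNo, Gate}.
The closure covers neither T1 nor T2 entirely; the join is not lossless.

No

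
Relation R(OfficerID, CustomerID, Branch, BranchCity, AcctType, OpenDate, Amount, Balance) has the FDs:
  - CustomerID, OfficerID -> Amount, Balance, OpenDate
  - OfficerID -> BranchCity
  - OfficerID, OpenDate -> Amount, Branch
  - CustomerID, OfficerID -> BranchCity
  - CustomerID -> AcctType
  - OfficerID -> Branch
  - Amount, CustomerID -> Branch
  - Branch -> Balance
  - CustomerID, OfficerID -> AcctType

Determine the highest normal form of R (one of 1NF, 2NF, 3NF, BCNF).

1NF

Candidate key: {CustomerID, OfficerID}. Prime attributes: {CustomerID, OfficerID}.
OfficerID -> BranchCity: {OfficerID}⁺ = {Balance, Branch, BranchCity, OfficerID}, which is not all of the attributes, so the left side is not a superkey — BCNF is violated.
OfficerID -> BranchCity has non-prime {BranchCity} on the right and a non-superkey on the left, so 3NF fails.
The proper key subset {CustomerID} of {CustomerID, OfficerID} determines non-prime {AcctType}, so the relation is not even in 2NF.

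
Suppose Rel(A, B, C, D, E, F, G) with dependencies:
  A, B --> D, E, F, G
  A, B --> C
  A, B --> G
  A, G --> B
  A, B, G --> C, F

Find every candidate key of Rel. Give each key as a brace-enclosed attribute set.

No FD produces {A}, so it must be in every candidate key.
{A, B}⁺ = {A, B, C, D, E, F, G}, which is every attribute, so {A, B} is a candidate key.
{A, G}⁺ = {A, B, C, D, E, F, G}, which is every attribute, so {A, G} is a candidate key.
Any other superkey properly contains one of these, so there are no further candidate keys.

{A, B}, {A, G}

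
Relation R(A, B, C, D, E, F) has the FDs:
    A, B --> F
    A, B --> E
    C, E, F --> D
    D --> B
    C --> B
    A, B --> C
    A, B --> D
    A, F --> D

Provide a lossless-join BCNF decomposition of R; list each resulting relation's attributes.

{A, C, E, F}; {B, D}; {C, D, E, F}

Candidate keys of the original relation: {A, B}, {A, C}, {A, D}, {A, F}.
In {A, B, C, D, E, F}, {C, E, F} is not a superkey ({C, E, F}⁺ restricted to this set is {B, C, D, E, F}), so split on C, E, F --> B, D into {B, C, D, E, F} and {A, C, E, F}.
In {B, C, D, E, F}, {D} is not a superkey ({D}⁺ restricted to this set is {B, D}), so split on D --> B into {B, D} and {C, D, E, F}.
{B, D} is in BCNF.
{C, D, E, F} is in BCNF.
{A, C, E, F} is in BCNF.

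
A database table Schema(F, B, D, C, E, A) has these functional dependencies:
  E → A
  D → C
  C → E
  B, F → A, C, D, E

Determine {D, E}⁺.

Start with {D, E}.
E → A applies; add {A} → now {A, D, E}.
D → C applies; add {C} → now {A, C, D, E}.
No further FD applies.

{A, C, D, E}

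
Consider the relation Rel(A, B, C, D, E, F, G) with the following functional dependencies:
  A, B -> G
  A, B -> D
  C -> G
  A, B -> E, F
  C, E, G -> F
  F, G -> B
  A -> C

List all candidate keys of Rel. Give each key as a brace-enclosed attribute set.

Attributes never on any right-hand side: {A} — every candidate key must contain it.
{A, B}⁺ = {A, B, C, D, E, F, G} — all of the relation — so {A, B} is a candidate key.
{A, E}⁺ = {A, B, C, D, E, F, G} — all of the relation — so {A, E} is a candidate key.
{A, F}⁺ = {A, B, C, D, E, F, G} — all of the relation — so {A, F} is a candidate key.
These are minimal and exhaustive — every other superkey contains one of them.

{A, B}, {A, E}, {A, F}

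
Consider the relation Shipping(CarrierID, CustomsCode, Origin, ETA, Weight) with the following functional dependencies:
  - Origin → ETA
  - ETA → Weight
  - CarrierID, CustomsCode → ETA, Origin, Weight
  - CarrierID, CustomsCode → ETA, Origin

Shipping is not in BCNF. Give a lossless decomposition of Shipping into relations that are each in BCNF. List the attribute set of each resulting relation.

{CarrierID, CustomsCode, Origin}; {ETA, Origin}; {ETA, Weight}

Candidate key of the original relation: {CarrierID, CustomsCode}.
In {CarrierID, CustomsCode, ETA, Origin, Weight}, {Origin} is not a superkey ({Origin}⁺ restricted to this set is {ETA, Origin, Weight}), so split on Origin → ETA, Weight into {ETA, Origin, Weight} and {CarrierID, CustomsCode, Origin}.
In {ETA, Origin, Weight}, {ETA} is not a superkey ({ETA}⁺ restricted to this set is {ETA, Weight}), so split on ETA → Weight into {ETA, Weight} and {ETA, Origin}.
{ETA, Weight}: every determinant is a superkey — BCNF.
{ETA, Origin}: every determinant is a superkey — BCNF.
{CarrierID, CustomsCode, Origin}: every determinant is a superkey — BCNF.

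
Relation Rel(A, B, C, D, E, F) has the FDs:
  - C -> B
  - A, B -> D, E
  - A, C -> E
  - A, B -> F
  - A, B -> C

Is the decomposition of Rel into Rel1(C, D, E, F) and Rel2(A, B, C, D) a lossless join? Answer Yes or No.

Rel1 ∩ Rel2 = {C, D}; its closure under F is {B, C, D}.
Rel1 ⊄ {B, C, D} and Rel2 ⊄ {B, C, D}, so the split is lossy.

No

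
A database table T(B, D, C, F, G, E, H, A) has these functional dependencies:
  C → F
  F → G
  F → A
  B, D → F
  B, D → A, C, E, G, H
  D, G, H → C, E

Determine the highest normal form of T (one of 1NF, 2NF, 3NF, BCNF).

2NF

Candidate key: {B, D}. Prime attributes: {B, D}.
For C → F we have {C}⁺ = {A, C, F, G}; {C} is not a superkey, so BCNF fails.
Because {F} is non-prime and the left side of C → F is not a superkey, the relation is not in 3NF.
No proper subset of a key has a non-prime attribute in its closure, so there is no partial dependency; 2NF holds.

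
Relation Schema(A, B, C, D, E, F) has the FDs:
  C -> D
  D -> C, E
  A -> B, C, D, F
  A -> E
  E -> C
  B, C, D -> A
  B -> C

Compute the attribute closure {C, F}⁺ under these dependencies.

Start with {C, F}.
C -> D applies; add {D} → now {C, D, F}.
D -> C, E applies; add {E} → now {C, D, E, F}.
No further FD applies.

{C, D, E, F}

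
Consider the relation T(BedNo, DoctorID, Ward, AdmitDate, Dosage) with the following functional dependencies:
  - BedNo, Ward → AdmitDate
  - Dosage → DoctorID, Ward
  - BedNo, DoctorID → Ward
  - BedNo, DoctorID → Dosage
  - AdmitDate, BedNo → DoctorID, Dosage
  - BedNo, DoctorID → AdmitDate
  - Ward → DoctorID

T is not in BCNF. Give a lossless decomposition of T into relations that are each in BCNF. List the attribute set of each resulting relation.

{AdmitDate, BedNo, Dosage}; {DoctorID, Ward}; {Dosage, Ward}

Candidate keys of the original relation: {AdmitDate, BedNo}, {BedNo, DoctorID}, {BedNo, Dosage}, {BedNo, Ward}.
Within {AdmitDate, BedNo, DoctorID, Dosage, Ward}: {Dosage}⁺ ∩ {AdmitDate, BedNo, DoctorID, Dosage, Ward} = {DoctorID, Dosage, Ward}, not the whole set, so Dosage → DoctorID, Ward violates BCNF; decompose into {DoctorID, Dosage, Ward} and {AdmitDate, BedNo, Dosage}.
Within {DoctorID, Dosage, Ward}: {Ward}⁺ ∩ {DoctorID, Dosage, Ward} = {DoctorID, Ward}, not the whole set, so Ward → DoctorID violates BCNF; decompose into {DoctorID, Ward} and {Dosage, Ward}.
{DoctorID, Ward} is in BCNF.
{Dosage, Ward} is in BCNF.
{AdmitDate, BedNo, Dosage} is in BCNF.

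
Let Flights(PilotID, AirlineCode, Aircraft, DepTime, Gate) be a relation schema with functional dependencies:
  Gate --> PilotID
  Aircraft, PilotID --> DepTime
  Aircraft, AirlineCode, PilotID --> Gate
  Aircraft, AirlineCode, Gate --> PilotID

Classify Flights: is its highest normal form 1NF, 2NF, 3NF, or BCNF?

Candidate keys: {Aircraft, AirlineCode, Gate}, {Aircraft, AirlineCode, PilotID}. Prime attributes: {Aircraft, AirlineCode, Gate, PilotID}.
Gate --> PilotID breaks BCNF: {Gate}⁺ = {Gate, PilotID}, so {Gate} is not a superkey.
Aircraft, PilotID --> DepTime determines the non-prime attribute {DepTime} from a non-superkey — 3NF is violated.
Since {Aircraft, Gate} ⊂ {Aircraft, AirlineCode, Gate} and {Aircraft, Gate}⁺ ⊇ {DepTime} with {DepTime} non-prime, there is a partial dependency; 2NF fails.

1NF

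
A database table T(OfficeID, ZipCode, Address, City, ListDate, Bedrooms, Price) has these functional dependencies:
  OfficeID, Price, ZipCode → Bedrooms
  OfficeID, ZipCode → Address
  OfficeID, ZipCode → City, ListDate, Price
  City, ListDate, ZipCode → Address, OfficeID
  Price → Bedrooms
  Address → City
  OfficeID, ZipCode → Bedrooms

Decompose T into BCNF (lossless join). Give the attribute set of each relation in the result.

Candidate keys of the original relation: {Address, ListDate, ZipCode}, {City, ListDate, ZipCode}, {OfficeID, ZipCode}.
In {Address, Bedrooms, City, ListDate, OfficeID, Price, ZipCode}, {Price} is not a superkey ({Price}⁺ restricted to this set is {Bedrooms, Price}), so split on Price → Bedrooms into {Bedrooms, Price} and {Address, City, ListDate, OfficeID, Price, ZipCode}.
{Bedrooms, Price}: every determinant is a superkey — BCNF.
In {Address, City, ListDate, OfficeID, Price, ZipCode}, {Address} is not a superkey ({Address}⁺ restricted to this set is {Address, City}), so split on Address → City into {Address, City} and {Address, ListDate, OfficeID, Price, ZipCode}.
{Address, City}: every determinant is a superkey — BCNF.
{Address, ListDate, OfficeID, Price, ZipCode}: every determinant is a superkey — BCNF.

{Address, City}; {Address, ListDate, OfficeID, Price, ZipCode}; {Bedrooms, Price}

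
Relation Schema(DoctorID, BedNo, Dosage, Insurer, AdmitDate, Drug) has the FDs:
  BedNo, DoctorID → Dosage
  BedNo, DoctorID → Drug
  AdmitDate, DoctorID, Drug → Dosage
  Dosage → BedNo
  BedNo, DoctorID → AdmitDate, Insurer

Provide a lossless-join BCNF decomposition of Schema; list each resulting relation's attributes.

Candidate keys of the original relation: {AdmitDate, DoctorID, Drug}, {BedNo, DoctorID}, {DoctorID, Dosage}.
Within {AdmitDate, BedNo, DoctorID, Dosage, Drug, Insurer}: {Dosage}⁺ ∩ {AdmitDate, BedNo, DoctorID, Dosage, Drug, Insurer} = {BedNo, Dosage}, not the whole set, so Dosage → BedNo violates BCNF; decompose into {BedNo, Dosage} and {AdmitDate, DoctorID, Dosage, Drug, Insurer}.
{BedNo, Dosage}: every determinant is a superkey — BCNF.
{AdmitDate, DoctorID, Dosage, Drug, Insurer}: every determinant is a superkey — BCNF.

{AdmitDate, DoctorID, Dosage, Drug, Insurer}; {BedNo, Dosage}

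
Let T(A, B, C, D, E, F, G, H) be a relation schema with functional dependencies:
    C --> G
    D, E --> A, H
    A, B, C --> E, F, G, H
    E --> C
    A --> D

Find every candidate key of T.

{A, B, C}, {A, B, E}, {B, D, E}

No FD produces {B}, so it must be in every candidate key.
{A, B, C}⁺ = {A, B, C, D, E, F, G, H} — all of the relation — so {A, B, C} is a candidate key.
{A, B, E}⁺ = {A, B, C, D, E, F, G, H} — all of the relation — so {A, B, E} is a candidate key.
{B, D, E}⁺ = {A, B, C, D, E, F, G, H} — all of the relation — so {B, D, E} is a candidate key.
These are minimal and exhaustive — every other superkey contains one of them.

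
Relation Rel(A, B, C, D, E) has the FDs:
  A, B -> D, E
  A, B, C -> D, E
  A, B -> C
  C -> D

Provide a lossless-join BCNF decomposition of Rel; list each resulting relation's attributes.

{A, B, C, E}; {C, D}

Candidate key of the original relation: {A, B}.
Within {A, B, C, D, E}: {C}⁺ ∩ {A, B, C, D, E} = {C, D}, not the whole set, so C -> D violates BCNF; decompose into {C, D} and {A, B, C, E}.
{C, D} is in BCNF.
{A, B, C, E} is in BCNF.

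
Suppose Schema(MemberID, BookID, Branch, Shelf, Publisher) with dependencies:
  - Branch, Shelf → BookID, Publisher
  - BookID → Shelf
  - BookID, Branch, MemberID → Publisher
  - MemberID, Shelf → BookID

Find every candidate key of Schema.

{Branch, MemberID} never appear on the right of any FD, so every key must include all of them.
{BookID, Branch, MemberID} is a candidate key since {BookID, Branch, MemberID}⁺ = {BookID, Branch, MemberID, Publisher, Shelf} covers every attribute.
{Branch, MemberID, Shelf} is a candidate key since {Branch, MemberID, Shelf}⁺ = {BookID, Branch, MemberID, Publisher, Shelf} covers every attribute.
No proper subset of any of these is a key, and no other minimal superkey exists.

{BookID, Branch, MemberID}, {Branch, MemberID, Shelf}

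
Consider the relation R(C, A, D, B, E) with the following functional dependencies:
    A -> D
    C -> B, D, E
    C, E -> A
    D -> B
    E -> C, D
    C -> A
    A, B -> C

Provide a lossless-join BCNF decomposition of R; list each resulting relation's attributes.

{A, C, D, E}; {B, D}

Candidate keys of the original relation: {A}, {C}, {E}.
Within {A, B, C, D, E}: {D}⁺ ∩ {A, B, C, D, E} = {B, D}, not the whole set, so D -> B violates BCNF; decompose into {B, D} and {A, C, D, E}.
{B, D} is in BCNF.
{A, C, D, E} is in BCNF.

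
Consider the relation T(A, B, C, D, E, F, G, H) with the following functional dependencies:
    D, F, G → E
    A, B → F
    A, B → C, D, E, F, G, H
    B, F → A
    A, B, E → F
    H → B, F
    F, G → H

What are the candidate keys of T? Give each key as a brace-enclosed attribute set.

{H}⁺ = {A, B, C, D, E, F, G, H}, which is every attribute, so {H} is a candidate key.
{A, B}⁺ = {A, B, C, D, E, F, G, H}, which is every attribute, so {A, B} is a candidate key.
{B, F}⁺ = {A, B, C, D, E, F, G, H}, which is every attribute, so {B, F} is a candidate key.
{F, G}⁺ = {A, B, C, D, E, F, G, H}, which is every attribute, so {F, G} is a candidate key.
These are minimal and exhaustive — every other superkey contains one of them.

{A, B}, {B, F}, {F, G}, {H}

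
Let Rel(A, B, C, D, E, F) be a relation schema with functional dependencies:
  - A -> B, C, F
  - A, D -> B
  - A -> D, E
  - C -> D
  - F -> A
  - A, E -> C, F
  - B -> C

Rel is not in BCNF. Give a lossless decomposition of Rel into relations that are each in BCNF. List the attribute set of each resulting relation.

Candidate keys of the original relation: {A}, {F}.
In {A, B, C, D, E, F}, {C} is not a superkey ({C}⁺ restricted to this set is {C, D}), so split on C -> D into {C, D} and {A, B, C, E, F}.
{C, D}: every determinant is a superkey — BCNF.
In {A, B, C, E, F}, {B} is not a superkey ({B}⁺ restricted to this set is {B, C}), so split on B -> C into {B, C} and {A, B, E, F}.
{B, C}: every determinant is a superkey — BCNF.
{A, B, E, F}: every determinant is a superkey — BCNF.

{A, B, E, F}; {B, C}; {C, D}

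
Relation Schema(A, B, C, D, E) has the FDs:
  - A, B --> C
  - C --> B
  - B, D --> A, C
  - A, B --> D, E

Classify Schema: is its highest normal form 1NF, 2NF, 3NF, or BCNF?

Candidate keys: {A, B}, {A, C}, {B, D}, {C, D}. Prime attributes: {A, B, C, D}.
For C --> B we have {C}⁺ = {B, C}; {C} is not a superkey, so BCNF fails.
Its right-hand attributes {B} are all prime, as are those of every other non-superkey FD — the relation is in 3NF.

3NF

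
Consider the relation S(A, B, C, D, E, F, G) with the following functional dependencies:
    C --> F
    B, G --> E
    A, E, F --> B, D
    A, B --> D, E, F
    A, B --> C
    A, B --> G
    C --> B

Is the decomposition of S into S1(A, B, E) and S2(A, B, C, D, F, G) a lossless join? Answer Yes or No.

S1 ∩ S2 = {A, B}; its closure under F is {A, B, C, D, E, F, G}.
S1 is contained in that closure, so S1 ∩ S2 --> S1 holds and the join is lossless.

Yes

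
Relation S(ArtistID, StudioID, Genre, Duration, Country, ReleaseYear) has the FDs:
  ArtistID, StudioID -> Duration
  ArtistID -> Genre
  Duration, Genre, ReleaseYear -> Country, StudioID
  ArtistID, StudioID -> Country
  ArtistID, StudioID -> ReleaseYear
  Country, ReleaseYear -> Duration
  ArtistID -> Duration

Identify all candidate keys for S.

{ArtistID, ReleaseYear}, {ArtistID, StudioID}

Attributes never on any right-hand side: {ArtistID} — every candidate key must contain it.
{ArtistID, ReleaseYear} is a candidate key since {ArtistID, ReleaseYear}⁺ = {ArtistID, Country, Duration, Genre, ReleaseYear, StudioID} covers every attribute.
{ArtistID, StudioID} is a candidate key since {ArtistID, StudioID}⁺ = {ArtistID, Country, Duration, Genre, ReleaseYear, StudioID} covers every attribute.
Any other superkey properly contains one of these, so there are no further candidate keys.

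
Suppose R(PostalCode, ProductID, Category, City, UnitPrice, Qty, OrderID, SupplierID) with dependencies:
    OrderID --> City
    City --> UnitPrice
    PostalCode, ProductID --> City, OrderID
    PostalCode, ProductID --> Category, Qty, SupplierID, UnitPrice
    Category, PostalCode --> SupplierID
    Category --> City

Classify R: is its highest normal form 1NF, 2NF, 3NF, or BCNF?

2NF

Candidate key: {PostalCode, ProductID}. Prime attributes: {PostalCode, ProductID}.
For OrderID --> City we have {OrderID}⁺ = {City, OrderID, UnitPrice}; {OrderID} is not a superkey, so BCNF fails.
Because {City} is non-prime and the left side of OrderID --> City is not a superkey, the relation is not in 3NF.
No proper subset of a key has a non-prime attribute in its closure, so there is no partial dependency; 2NF holds.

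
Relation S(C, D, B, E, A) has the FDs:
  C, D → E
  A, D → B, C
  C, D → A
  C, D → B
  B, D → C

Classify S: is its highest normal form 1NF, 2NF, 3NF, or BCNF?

Candidate keys: {A, D}, {B, D}, {C, D}. Prime attributes: {A, B, C, D}.
Each dependency's left side is a superkey — BCNF holds.

BCNF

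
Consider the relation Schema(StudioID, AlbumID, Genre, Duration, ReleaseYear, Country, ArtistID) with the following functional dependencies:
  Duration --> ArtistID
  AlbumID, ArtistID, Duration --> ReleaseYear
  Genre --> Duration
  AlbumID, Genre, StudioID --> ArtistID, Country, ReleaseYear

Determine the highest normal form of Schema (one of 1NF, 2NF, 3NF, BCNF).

Candidate key: {AlbumID, Genre, StudioID}. Prime attributes: {AlbumID, Genre, StudioID}.
Duration --> ArtistID: {Duration}⁺ = {ArtistID, Duration}, which is not all of the attributes, so the left side is not a superkey — BCNF is violated.
Duration --> ArtistID has non-prime {ArtistID} on the right and a non-superkey on the left, so 3NF fails.
The proper key subset {Genre} of {AlbumID, Genre, StudioID} determines non-prime {ArtistID, Duration}, so the relation is not even in 2NF.

1NF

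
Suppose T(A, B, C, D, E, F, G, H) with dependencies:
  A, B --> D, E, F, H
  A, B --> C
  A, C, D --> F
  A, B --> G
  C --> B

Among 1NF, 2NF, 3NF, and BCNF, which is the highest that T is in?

3NF

Candidate keys: {A, B}, {A, C}. Prime attributes: {A, B, C}.
For C --> B we have {C}⁺ = {B, C}; {C} is not a superkey, so BCNF fails.
But every attribute on its right side ({B}) is prime, and the same holds for every other non-superkey FD, so 3NF still holds.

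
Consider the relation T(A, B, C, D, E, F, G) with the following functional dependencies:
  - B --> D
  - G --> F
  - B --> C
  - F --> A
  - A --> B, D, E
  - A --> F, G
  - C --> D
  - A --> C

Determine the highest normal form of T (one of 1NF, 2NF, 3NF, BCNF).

Candidate keys: {A}, {F}, {G}. Prime attributes: {A, F, G}.
B --> D breaks BCNF: {B}⁺ = {B, C, D}, so {B} is not a superkey.
B --> D determines the non-prime attribute {D} from a non-superkey — 3NF is violated.
All keys have size 1, which rules out partial dependencies — 2NF is satisfied.

2NF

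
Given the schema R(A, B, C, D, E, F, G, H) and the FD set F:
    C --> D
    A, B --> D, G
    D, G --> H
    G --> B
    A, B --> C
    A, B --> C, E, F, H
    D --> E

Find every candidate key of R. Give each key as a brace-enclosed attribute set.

{A} never appears on the right of any FD, so every key must include it.
{A, B}⁺ = {A, B, C, D, E, F, G, H}, which is every attribute, so {A, B} is a candidate key.
{A, G}⁺ = {A, B, C, D, E, F, G, H}, which is every attribute, so {A, G} is a candidate key.
Any other superkey properly contains one of these, so there are no further candidate keys.

{A, B}, {A, G}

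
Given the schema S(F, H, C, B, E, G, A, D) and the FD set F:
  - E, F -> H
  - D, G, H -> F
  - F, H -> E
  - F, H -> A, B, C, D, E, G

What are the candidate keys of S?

{E, F} is a candidate key since {E, F}⁺ = {A, B, C, D, E, F, G, H} covers every attribute.
{F, H} is a candidate key since {F, H}⁺ = {A, B, C, D, E, F, G, H} covers every attribute.
{D, G, H} is a candidate key since {D, G, H}⁺ = {A, B, C, D, E, F, G, H} covers every attribute.
Any other superkey properly contains one of these, so there are no further candidate keys.

{D, G, H}, {E, F}, {F, H}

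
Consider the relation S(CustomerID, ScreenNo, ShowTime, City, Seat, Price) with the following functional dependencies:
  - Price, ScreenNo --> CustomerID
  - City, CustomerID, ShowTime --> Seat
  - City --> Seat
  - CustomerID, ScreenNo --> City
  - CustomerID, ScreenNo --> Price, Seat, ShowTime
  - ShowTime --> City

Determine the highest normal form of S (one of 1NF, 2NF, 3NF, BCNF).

2NF

Candidate keys: {CustomerID, ScreenNo}, {Price, ScreenNo}. Prime attributes: {CustomerID, Price, ScreenNo}.
City, CustomerID, ShowTime --> Seat: {City, CustomerID, ShowTime}⁺ = {City, CustomerID, Seat, ShowTime}, which is not all of the attributes, so the left side is not a superkey — BCNF is violated.
City, CustomerID, ShowTime --> Seat has non-prime {Seat} on the right and a non-superkey on the left, so 3NF fails.
Checking every proper subset of each key, none determines a non-prime attribute — 2NF is satisfied.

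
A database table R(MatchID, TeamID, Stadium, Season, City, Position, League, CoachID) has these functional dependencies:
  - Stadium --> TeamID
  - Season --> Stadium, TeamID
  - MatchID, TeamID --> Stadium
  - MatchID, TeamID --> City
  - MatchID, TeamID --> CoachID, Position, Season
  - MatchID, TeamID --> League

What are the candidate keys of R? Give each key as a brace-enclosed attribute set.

No FD produces {MatchID}, so it must be in every candidate key.
{MatchID, Season}⁺ = {City, CoachID, League, MatchID, Position, Season, Stadium, TeamID} — all of the relation — so {MatchID, Season} is a candidate key.
{MatchID, Stadium}⁺ = {City, CoachID, League, MatchID, Position, Season, Stadium, TeamID} — all of the relation — so {MatchID, Stadium} is a candidate key.
{MatchID, TeamID}⁺ = {City, CoachID, League, MatchID, Position, Season, Stadium, TeamID} — all of the relation — so {MatchID, TeamID} is a candidate key.
Any other superkey properly contains one of these, so there are no further candidate keys.

{MatchID, Season}, {MatchID, Stadium}, {MatchID, TeamID}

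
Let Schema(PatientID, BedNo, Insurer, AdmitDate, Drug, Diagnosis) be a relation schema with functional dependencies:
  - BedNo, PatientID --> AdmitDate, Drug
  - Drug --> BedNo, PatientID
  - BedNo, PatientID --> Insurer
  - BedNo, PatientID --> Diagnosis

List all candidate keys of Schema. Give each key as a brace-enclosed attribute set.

{Drug}⁺ = {AdmitDate, BedNo, Diagnosis, Drug, Insurer, PatientID}, which is every attribute, so {Drug} is a candidate key.
{BedNo, PatientID}⁺ = {AdmitDate, BedNo, Diagnosis, Drug, Insurer, PatientID}, which is every attribute, so {BedNo, PatientID} is a candidate key.
These are minimal and exhaustive — every other superkey contains one of them.

{BedNo, PatientID}, {Drug}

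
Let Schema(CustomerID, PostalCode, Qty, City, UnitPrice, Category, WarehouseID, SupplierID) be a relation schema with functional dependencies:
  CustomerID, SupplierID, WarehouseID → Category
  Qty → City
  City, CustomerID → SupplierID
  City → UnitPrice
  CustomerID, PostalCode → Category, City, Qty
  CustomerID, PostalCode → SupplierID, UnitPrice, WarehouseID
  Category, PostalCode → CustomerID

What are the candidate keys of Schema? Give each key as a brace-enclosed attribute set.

{PostalCode} never appears on the right of any FD, so every key must include it.
{Category, PostalCode} is a candidate key since {Category, PostalCode}⁺ = {Category, City, CustomerID, PostalCode, Qty, SupplierID, UnitPrice, WarehouseID} covers every attribute.
{CustomerID, PostalCode} is a candidate key since {CustomerID, PostalCode}⁺ = {Category, City, CustomerID, PostalCode, Qty, SupplierID, UnitPrice, WarehouseID} covers every attribute.
Any other superkey properly contains one of these, so there are no further candidate keys.

{Category, PostalCode}, {CustomerID, PostalCode}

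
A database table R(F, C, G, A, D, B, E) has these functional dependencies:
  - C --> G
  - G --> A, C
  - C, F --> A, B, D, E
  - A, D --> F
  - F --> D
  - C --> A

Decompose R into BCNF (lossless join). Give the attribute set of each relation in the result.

{A, C, G}; {B, C, E, F}; {D, F}

Candidate keys of the original relation: {C, D}, {C, F}, {D, G}, {F, G}.
{A, B, C, D, E, F, G}: {C} determines {A, C, G} here but is not a superkey — split on C --> A, G, giving {A, C, G} and {B, C, D, E, F}.
{A, C, G} is in BCNF.
{B, C, D, E, F}: {F} determines {D, F} here but is not a superkey — split on F --> D, giving {D, F} and {B, C, E, F}.
{D, F} is in BCNF.
{B, C, E, F} is in BCNF.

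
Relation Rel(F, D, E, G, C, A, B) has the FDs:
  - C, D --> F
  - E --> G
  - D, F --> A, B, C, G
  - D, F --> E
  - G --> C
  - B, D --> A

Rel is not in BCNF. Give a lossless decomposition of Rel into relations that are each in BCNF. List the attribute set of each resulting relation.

Candidate keys of the original relation: {C, D}, {D, E}, {D, F}, {D, G}.
In {A, B, C, D, E, F, G}, {E} is not a superkey ({E}⁺ restricted to this set is {C, E, G}), so split on E --> C, G into {C, E, G} and {A, B, D, E, F}.
In {C, E, G}, {G} is not a superkey ({G}⁺ restricted to this set is {C, G}), so split on G --> C into {C, G} and {E, G}.
{C, G} is in BCNF.
{E, G} is in BCNF.
In {A, B, D, E, F}, {B, D} is not a superkey ({B, D}⁺ restricted to this set is {A, B, D}), so split on B, D --> A into {A, B, D} and {B, D, E, F}.
{A, B, D} is in BCNF.
{B, D, E, F} is in BCNF.

{A, B, D}; {B, D, E, F}; {C, G}; {E, G}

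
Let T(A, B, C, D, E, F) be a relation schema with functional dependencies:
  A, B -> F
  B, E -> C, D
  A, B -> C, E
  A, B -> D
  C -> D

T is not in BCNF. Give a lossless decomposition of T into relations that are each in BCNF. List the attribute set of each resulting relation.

Candidate key of the original relation: {A, B}.
Within {A, B, C, D, E, F}: {B, E}⁺ ∩ {A, B, C, D, E, F} = {B, C, D, E}, not the whole set, so B, E -> C, D violates BCNF; decompose into {B, C, D, E} and {A, B, E, F}.
Within {B, C, D, E}: {C}⁺ ∩ {B, C, D, E} = {C, D}, not the whole set, so C -> D violates BCNF; decompose into {C, D} and {B, C, E}.
{C, D} has no BCNF violation.
{B, C, E} has no BCNF violation.
{A, B, E, F} has no BCNF violation.

{A, B, E, F}; {B, C, E}; {C, D}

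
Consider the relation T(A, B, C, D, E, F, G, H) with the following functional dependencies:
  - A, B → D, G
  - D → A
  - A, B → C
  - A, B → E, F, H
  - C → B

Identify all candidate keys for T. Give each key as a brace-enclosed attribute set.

Closure of {A, B} is {A, B, C, D, E, F, G, H}, the whole schema; {A, B} is a candidate key.
Closure of {A, C} is {A, B, C, D, E, F, G, H}, the whole schema; {A, C} is a candidate key.
Closure of {B, D} is {A, B, C, D, E, F, G, H}, the whole schema; {B, D} is a candidate key.
Closure of {C, D} is {A, B, C, D, E, F, G, H}, the whole schema; {C, D} is a candidate key.
No proper subset of any of these is a key, and no other minimal superkey exists.

{A, B}, {A, C}, {B, D}, {C, D}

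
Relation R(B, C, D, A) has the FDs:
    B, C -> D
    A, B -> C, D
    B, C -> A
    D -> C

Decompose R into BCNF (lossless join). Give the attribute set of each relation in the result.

Candidate keys of the original relation: {A, B}, {B, C}, {B, D}.
{A, B, C, D}: {D} determines {C, D} here but is not a superkey — split on D -> C, giving {C, D} and {A, B, D}.
{C, D} has no BCNF violation.
{A, B, D} has no BCNF violation.

{A, B, D}; {C, D}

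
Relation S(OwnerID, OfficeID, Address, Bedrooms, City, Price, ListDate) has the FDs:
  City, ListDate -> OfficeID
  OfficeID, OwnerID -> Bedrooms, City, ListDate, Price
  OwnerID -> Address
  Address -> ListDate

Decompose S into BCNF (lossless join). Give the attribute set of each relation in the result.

Candidate keys of the original relation: {City, OwnerID}, {OfficeID, OwnerID}.
Within {Address, Bedrooms, City, ListDate, OfficeID, OwnerID, Price}: {City, ListDate}⁺ ∩ {Address, Bedrooms, City, ListDate, OfficeID, OwnerID, Price} = {City, ListDate, OfficeID}, not the whole set, so City, ListDate -> OfficeID violates BCNF; decompose into {City, ListDate, OfficeID} and {Address, Bedrooms, City, ListDate, OwnerID, Price}.
{City, ListDate, OfficeID} is in BCNF.
Within {Address, Bedrooms, City, ListDate, OwnerID, Price}: {OwnerID}⁺ ∩ {Address, Bedrooms, City, ListDate, OwnerID, Price} = {Address, ListDate, OwnerID}, not the whole set, so OwnerID -> Address, ListDate violates BCNF; decompose into {Address, ListDate, OwnerID} and {Bedrooms, City, OwnerID, Price}.
Within {Address, ListDate, OwnerID}: {Address}⁺ ∩ {Address, ListDate, OwnerID} = {Address, ListDate}, not the whole set, so Address -> ListDate violates BCNF; decompose into {Address, ListDate} and {Address, OwnerID}.
{Address, ListDate} is in BCNF.
{Address, OwnerID} is in BCNF.
{Bedrooms, City, OwnerID, Price} is in BCNF.

{Address, ListDate}; {Address, OwnerID}; {Bedrooms, City, OwnerID, Price}; {City, ListDate, OfficeID}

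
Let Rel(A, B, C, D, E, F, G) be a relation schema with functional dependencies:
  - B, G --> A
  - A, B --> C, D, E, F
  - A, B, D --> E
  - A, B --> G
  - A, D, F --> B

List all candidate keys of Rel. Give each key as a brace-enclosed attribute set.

Closure of {A, B} is {A, B, C, D, E, F, G}, the whole schema; {A, B} is a candidate key.
Closure of {B, G} is {A, B, C, D, E, F, G}, the whole schema; {B, G} is a candidate key.
Closure of {A, D, F} is {A, B, C, D, E, F, G}, the whole schema; {A, D, F} is a candidate key.
Any other superkey properly contains one of these, so there are no further candidate keys.

{A, B}, {A, D, F}, {B, G}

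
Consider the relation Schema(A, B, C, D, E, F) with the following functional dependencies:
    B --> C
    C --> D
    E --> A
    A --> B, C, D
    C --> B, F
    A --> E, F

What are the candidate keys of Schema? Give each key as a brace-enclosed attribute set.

{A}, {E}

{A} is a candidate key since {A}⁺ = {A, B, C, D, E, F} covers every attribute.
{E} is a candidate key since {E}⁺ = {A, B, C, D, E, F} covers every attribute.
Any other superkey properly contains one of these, so there are no further candidate keys.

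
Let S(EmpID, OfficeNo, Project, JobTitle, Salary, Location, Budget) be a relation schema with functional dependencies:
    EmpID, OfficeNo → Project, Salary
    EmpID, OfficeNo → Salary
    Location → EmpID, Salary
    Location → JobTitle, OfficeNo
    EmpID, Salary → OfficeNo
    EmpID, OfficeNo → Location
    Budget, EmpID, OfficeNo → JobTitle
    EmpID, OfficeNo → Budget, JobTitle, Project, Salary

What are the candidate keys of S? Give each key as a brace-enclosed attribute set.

{Location}⁺ = {Budget, EmpID, JobTitle, Location, OfficeNo, Project, Salary}, which is every attribute, so {Location} is a candidate key.
{EmpID, OfficeNo}⁺ = {Budget, EmpID, JobTitle, Location, OfficeNo, Project, Salary}, which is every attribute, so {EmpID, OfficeNo} is a candidate key.
{EmpID, Salary}⁺ = {Budget, EmpID, JobTitle, Location, OfficeNo, Project, Salary}, which is every attribute, so {EmpID, Salary} is a candidate key.
No proper subset of any of these is a key, and no other minimal superkey exists.

{EmpID, OfficeNo}, {EmpID, Salary}, {Location}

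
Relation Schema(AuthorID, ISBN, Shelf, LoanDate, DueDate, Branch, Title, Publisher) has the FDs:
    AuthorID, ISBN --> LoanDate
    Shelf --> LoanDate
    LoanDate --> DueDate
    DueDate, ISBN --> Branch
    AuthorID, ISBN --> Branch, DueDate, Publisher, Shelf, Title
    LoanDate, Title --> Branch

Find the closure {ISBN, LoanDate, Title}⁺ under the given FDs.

Start with {ISBN, LoanDate, Title}.
LoanDate --> DueDate applies; add {DueDate} → now {DueDate, ISBN, LoanDate, Title}.
DueDate, ISBN --> Branch applies; add {Branch} → now {Branch, DueDate, ISBN, LoanDate, Title}.
No further FD applies.

{Branch, DueDate, ISBN, LoanDate, Title}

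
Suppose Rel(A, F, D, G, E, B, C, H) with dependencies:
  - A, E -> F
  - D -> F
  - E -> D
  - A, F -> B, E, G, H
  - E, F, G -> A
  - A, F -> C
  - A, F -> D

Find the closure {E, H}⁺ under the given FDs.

Start with {E, H}.
E -> D applies; add {D} → now {D, E, H}.
D -> F applies; add {F} → now {D, E, F, H}.
No further FD applies.

{D, E, F, H}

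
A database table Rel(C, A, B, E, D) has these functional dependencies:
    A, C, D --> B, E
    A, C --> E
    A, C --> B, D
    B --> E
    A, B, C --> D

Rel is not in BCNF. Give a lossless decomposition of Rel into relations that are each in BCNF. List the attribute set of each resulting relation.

Candidate key of the original relation: {A, C}.
Within {A, B, C, D, E}: {B}⁺ ∩ {A, B, C, D, E} = {B, E}, not the whole set, so B --> E violates BCNF; decompose into {B, E} and {A, B, C, D}.
{B, E} is in BCNF.
{A, B, C, D} is in BCNF.

{A, B, C, D}; {B, E}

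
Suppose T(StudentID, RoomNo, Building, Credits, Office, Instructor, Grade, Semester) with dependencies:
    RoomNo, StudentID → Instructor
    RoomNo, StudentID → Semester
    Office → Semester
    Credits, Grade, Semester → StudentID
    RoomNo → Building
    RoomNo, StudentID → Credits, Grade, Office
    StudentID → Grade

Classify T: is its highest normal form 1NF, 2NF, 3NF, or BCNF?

1NF

Candidate keys: {Credits, Grade, Office, RoomNo}, {Credits, Grade, RoomNo, Semester}, {RoomNo, StudentID}. Prime attributes: {Credits, Grade, Office, RoomNo, Semester, StudentID}.
Office → Semester: {Office}⁺ = {Office, Semester}, which is not all of the attributes, so the left side is not a superkey — BCNF is violated.
RoomNo → Building determines the non-prime attribute {Building} from a non-superkey — 3NF is violated.
The proper key subset {RoomNo} of {RoomNo, StudentID} determines non-prime {Building}, so the relation is not even in 2NF.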